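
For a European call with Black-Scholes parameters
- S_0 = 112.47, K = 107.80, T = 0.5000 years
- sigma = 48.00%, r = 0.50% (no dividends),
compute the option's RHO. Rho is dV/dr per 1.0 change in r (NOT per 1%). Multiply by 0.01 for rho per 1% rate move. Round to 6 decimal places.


Answer: Rho = 26.080872

Derivation:
d1 = 0.3020196279; d2 = -0.0373916270
phi(d1) = 0.3811560297; exp(-qT) = 1.0000000000; exp(-rT) = 0.9975031224
N(d2) = 0.4850863743
Rho = K*T*exp(-rT)*N(d2) = 107.8000 * 0.5000 * 0.9975031224 * 0.4850863743 = 26.080872


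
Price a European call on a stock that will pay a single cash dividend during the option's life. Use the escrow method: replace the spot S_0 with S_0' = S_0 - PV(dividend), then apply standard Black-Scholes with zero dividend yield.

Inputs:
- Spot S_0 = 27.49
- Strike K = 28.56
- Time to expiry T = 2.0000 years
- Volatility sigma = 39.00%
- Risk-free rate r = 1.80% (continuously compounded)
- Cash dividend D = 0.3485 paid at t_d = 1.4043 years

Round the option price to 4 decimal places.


Answer: Price = 5.7446

Derivation:
PV(D) = D * exp(-r * t_d) = 0.3485 * 0.97503940 = 0.33980123
S_0' = S_0 - PV(D) = 27.4900 - 0.33980123 = 27.15019877
d1 = (ln(S_0'/K) + (r + sigma^2/2)*T) / (sigma*sqrt(T)) = 0.24925918
d2 = d1 - sigma*sqrt(T) = -0.30228411
exp(-rT) = 0.96464029
N(d1) = 0.59841985; N(d2) = 0.38121775
C = S_0' * N(d1) - K * exp(-rT) * N(d2) = 27.15019877 * 0.59841985 - 28.5600 * 0.96464029 * 0.38121775 = 5.7446


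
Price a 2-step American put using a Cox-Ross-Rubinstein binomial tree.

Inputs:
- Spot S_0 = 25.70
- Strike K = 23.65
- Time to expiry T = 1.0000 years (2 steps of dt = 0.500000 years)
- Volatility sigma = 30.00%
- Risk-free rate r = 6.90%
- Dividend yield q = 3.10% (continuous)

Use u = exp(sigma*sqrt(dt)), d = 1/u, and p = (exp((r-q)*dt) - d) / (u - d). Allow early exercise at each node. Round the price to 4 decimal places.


dt = T/N = 0.500000
u = exp(sigma*sqrt(dt)) = 1.236311; d = 1/u = 0.808858
p = (exp((r-q)*dt) - d) / (u - d) = 0.492039
Discount per step: exp(-r*dt) = 0.966088
Stock lattice S(k, i) with i counting down-moves:
  k=0: S(0,0) = 25.7000
  k=1: S(1,0) = 31.7732; S(1,1) = 20.7876
  k=2: S(2,0) = 39.2816; S(2,1) = 25.7000; S(2,2) = 16.8143
Terminal payoffs V(N, i) = max(K - S_T, 0):
  V(2,0) = 0.000000; V(2,1) = 0.000000; V(2,2) = 6.835747
Backward induction: V(k, i) = exp(-r*dt) * [p * V(k+1, i) + (1-p) * V(k+1, i+1)]; then take max(V_cont, immediate exercise) for American.
  V(1,0) = exp(-r*dt) * [p*0.000000 + (1-p)*0.000000] = 0.000000; exercise = 0.000000; V(1,0) = max -> 0.000000
  V(1,1) = exp(-r*dt) * [p*0.000000 + (1-p)*6.835747] = 3.354540; exercise = 2.862352; V(1,1) = max -> 3.354540
  V(0,0) = exp(-r*dt) * [p*0.000000 + (1-p)*3.354540] = 1.646190; exercise = 0.000000; V(0,0) = max -> 1.646190

Answer: Price = V(0,0) = 1.6462


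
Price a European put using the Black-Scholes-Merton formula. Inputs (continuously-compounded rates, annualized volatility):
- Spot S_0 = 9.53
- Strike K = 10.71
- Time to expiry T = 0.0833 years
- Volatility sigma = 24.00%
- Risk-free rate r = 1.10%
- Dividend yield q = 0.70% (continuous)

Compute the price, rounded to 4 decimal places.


Answer: Price = 1.1892

Derivation:
d1 = (ln(S/K) + (r - q + 0.5*sigma^2) * T) / (sigma * sqrt(T)) = -1.64579084
d2 = d1 - sigma * sqrt(T) = -1.71505901
exp(-rT) = 0.99908412; exp(-qT) = 0.99941707
P = K * exp(-rT) * N(-d2) - S_0 * exp(-qT) * N(-d1)
N(-d1) = 0.95009659; N(-d2) = 0.95683280
P = 10.7100 * 0.99908412 * 0.95683280 - 9.5300 * 0.99941707 * 0.95009659 = 1.1892


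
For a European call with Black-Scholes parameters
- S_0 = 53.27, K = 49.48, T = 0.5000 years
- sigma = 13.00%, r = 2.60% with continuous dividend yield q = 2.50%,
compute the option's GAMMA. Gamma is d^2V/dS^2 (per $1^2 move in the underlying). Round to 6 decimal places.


d1 = 0.8542913123; d2 = 0.7623674307
phi(d1) = 0.2769702010; exp(-qT) = 0.9875778005; exp(-rT) = 0.9870841350
Gamma = exp(-qT) * phi(d1) / (S * sigma * sqrt(T)) = 0.9875778005 * 0.2769702010 / (53.2700 * 0.1300 * 0.7071067812) = 0.055859

Answer: Gamma = 0.055859


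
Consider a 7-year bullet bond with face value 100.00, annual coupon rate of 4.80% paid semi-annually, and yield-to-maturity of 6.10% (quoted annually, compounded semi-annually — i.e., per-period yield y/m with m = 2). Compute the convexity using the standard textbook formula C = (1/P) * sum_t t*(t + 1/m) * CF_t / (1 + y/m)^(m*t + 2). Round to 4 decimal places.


Answer: Convexity = 39.9884

Derivation:
Coupon per period c = face * coupon_rate / m = 2.400000
Periods per year m = 2; per-period yield y/m = 0.030500
Number of cashflows N = 14
Cashflows (t years, CF_t, discount factor 1/(1+y/m)^(m*t), PV):
  t = 0.5000: CF_t = 2.400000, DF = 0.970403, PV = 2.328967
  t = 1.0000: CF_t = 2.400000, DF = 0.941681, PV = 2.260035
  t = 1.5000: CF_t = 2.400000, DF = 0.913810, PV = 2.193145
  t = 2.0000: CF_t = 2.400000, DF = 0.886764, PV = 2.128233
  t = 2.5000: CF_t = 2.400000, DF = 0.860518, PV = 2.065243
  t = 3.0000: CF_t = 2.400000, DF = 0.835049, PV = 2.004118
  t = 3.5000: CF_t = 2.400000, DF = 0.810334, PV = 1.944801
  t = 4.0000: CF_t = 2.400000, DF = 0.786350, PV = 1.887241
  t = 4.5000: CF_t = 2.400000, DF = 0.763076, PV = 1.831383
  t = 5.0000: CF_t = 2.400000, DF = 0.740491, PV = 1.777179
  t = 5.5000: CF_t = 2.400000, DF = 0.718575, PV = 1.724580
  t = 6.0000: CF_t = 2.400000, DF = 0.697307, PV = 1.673537
  t = 6.5000: CF_t = 2.400000, DF = 0.676669, PV = 1.624005
  t = 7.0000: CF_t = 102.400000, DF = 0.656641, PV = 67.240047
Price P = sum_t PV_t = 92.682515
Convexity numerator sum_t t*(t + 1/m) * CF_t / (1+y/m)^(m*t + 2):
  t = 0.5000: term = 1.096572
  t = 1.0000: term = 3.192350
  t = 1.5000: term = 6.195730
  t = 2.0000: term = 10.020589
  t = 2.5000: term = 14.586011
  t = 3.0000: term = 19.816026
  t = 3.5000: term = 25.639368
  t = 4.0000: term = 31.989230
  t = 4.5000: term = 38.803045
  t = 5.0000: term = 46.022264
  t = 5.5000: term = 53.592156
  t = 6.0000: term = 61.461606
  t = 6.5000: term = 69.582928
  t = 7.0000: term = 3324.231972
Convexity = (1/P) * sum = 3706.229848 / 92.682515 = 39.988447


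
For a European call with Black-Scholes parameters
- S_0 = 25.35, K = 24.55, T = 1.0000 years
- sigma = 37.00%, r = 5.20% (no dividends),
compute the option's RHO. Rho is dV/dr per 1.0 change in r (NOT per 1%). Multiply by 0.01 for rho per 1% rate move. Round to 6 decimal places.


d1 = 0.4122077724; d2 = 0.0422077724
phi(d1) = 0.3664489137; exp(-qT) = 1.0000000000; exp(-rT) = 0.9493288668
N(d2) = 0.5168334667
Rho = K*T*exp(-rT)*N(d2) = 24.5500 * 1.0000 * 0.9493288668 * 0.5168334667 = 12.045333

Answer: Rho = 12.045333


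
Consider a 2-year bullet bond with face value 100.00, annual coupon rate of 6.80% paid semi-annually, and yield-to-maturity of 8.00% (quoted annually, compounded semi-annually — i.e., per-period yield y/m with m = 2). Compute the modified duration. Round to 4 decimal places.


Answer: Modified duration = 1.8291

Derivation:
Coupon per period c = face * coupon_rate / m = 3.400000
Periods per year m = 2; per-period yield y/m = 0.040000
Number of cashflows N = 4
Cashflows (t years, CF_t, discount factor 1/(1+y/m)^(m*t), PV):
  t = 0.5000: CF_t = 3.400000, DF = 0.961538, PV = 3.269231
  t = 1.0000: CF_t = 3.400000, DF = 0.924556, PV = 3.143491
  t = 1.5000: CF_t = 3.400000, DF = 0.888996, PV = 3.022588
  t = 2.0000: CF_t = 103.400000, DF = 0.854804, PV = 88.386753
Price P = sum_t PV_t = 97.822063
First compute Macaulay numerator sum_t t * PV_t:
  t * PV_t at t = 0.5000: 1.634615
  t * PV_t at t = 1.0000: 3.143491
  t * PV_t at t = 1.5000: 4.533881
  t * PV_t at t = 2.0000: 176.773507
Macaulay duration D = 186.085495 / 97.822063 = 1.902286
Modified duration = D / (1 + y/m) = 1.902286 / (1 + 0.040000) = 1.829121


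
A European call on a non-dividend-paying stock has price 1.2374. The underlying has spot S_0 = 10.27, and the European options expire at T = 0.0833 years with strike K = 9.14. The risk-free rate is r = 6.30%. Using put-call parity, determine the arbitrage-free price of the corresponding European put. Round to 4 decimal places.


Put-call parity: C - P = S_0 * exp(-qT) - K * exp(-rT).
S_0 * exp(-qT) = 10.2700 * 1.00000000 = 10.27000000
K * exp(-rT) = 9.1400 * 0.99476585 = 9.09215983
P = C - S*exp(-qT) + K*exp(-rT)
P = 1.2374 - 10.27000000 + 9.09215983 = 0.0596

Answer: Put price = 0.0596


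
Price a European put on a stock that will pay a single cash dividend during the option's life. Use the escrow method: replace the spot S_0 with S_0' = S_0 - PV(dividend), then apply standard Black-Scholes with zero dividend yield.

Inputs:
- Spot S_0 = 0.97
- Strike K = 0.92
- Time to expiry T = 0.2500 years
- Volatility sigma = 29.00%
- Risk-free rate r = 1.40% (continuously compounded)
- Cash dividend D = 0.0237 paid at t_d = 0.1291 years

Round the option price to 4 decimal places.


Answer: Price = 0.0403

Derivation:
PV(D) = D * exp(-r * t_d) = 0.0237 * 0.99819423 = 0.02365720
S_0' = S_0 - PV(D) = 0.9700 - 0.02365720 = 0.94634280
d1 = (ln(S_0'/K) + (r + sigma^2/2)*T) / (sigma*sqrt(T)) = 0.29133585
d2 = d1 - sigma*sqrt(T) = 0.14633585
exp(-rT) = 0.99650612
N(-d1) = 0.38539724; N(-d2) = 0.44182813
P = K * exp(-rT) * N(-d2) - S_0' * N(-d1) = 0.9200 * 0.99650612 * 0.44182813 - 0.94634280 * 0.38539724 = 0.0403


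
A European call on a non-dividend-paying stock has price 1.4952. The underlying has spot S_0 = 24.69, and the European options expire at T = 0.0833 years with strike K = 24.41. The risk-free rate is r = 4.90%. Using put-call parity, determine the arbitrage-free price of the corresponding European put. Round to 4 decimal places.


Answer: Put price = 1.1158

Derivation:
Put-call parity: C - P = S_0 * exp(-qT) - K * exp(-rT).
S_0 * exp(-qT) = 24.6900 * 1.00000000 = 24.69000000
K * exp(-rT) = 24.4100 * 0.99592662 = 24.31056877
P = C - S*exp(-qT) + K*exp(-rT)
P = 1.4952 - 24.69000000 + 24.31056877 = 1.1158


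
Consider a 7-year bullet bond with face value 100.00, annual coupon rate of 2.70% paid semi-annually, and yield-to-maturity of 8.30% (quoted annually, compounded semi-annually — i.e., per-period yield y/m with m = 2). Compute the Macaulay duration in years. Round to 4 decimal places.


Coupon per period c = face * coupon_rate / m = 1.350000
Periods per year m = 2; per-period yield y/m = 0.041500
Number of cashflows N = 14
Cashflows (t years, CF_t, discount factor 1/(1+y/m)^(m*t), PV):
  t = 0.5000: CF_t = 1.350000, DF = 0.960154, PV = 1.296207
  t = 1.0000: CF_t = 1.350000, DF = 0.921895, PV = 1.244558
  t = 1.5000: CF_t = 1.350000, DF = 0.885161, PV = 1.194967
  t = 2.0000: CF_t = 1.350000, DF = 0.849890, PV = 1.147352
  t = 2.5000: CF_t = 1.350000, DF = 0.816025, PV = 1.101634
  t = 3.0000: CF_t = 1.350000, DF = 0.783510, PV = 1.057738
  t = 3.5000: CF_t = 1.350000, DF = 0.752290, PV = 1.015591
  t = 4.0000: CF_t = 1.350000, DF = 0.722314, PV = 0.975123
  t = 4.5000: CF_t = 1.350000, DF = 0.693532, PV = 0.936268
  t = 5.0000: CF_t = 1.350000, DF = 0.665897, PV = 0.898961
  t = 5.5000: CF_t = 1.350000, DF = 0.639364, PV = 0.863141
  t = 6.0000: CF_t = 1.350000, DF = 0.613887, PV = 0.828748
  t = 6.5000: CF_t = 1.350000, DF = 0.589426, PV = 0.795725
  t = 7.0000: CF_t = 101.350000, DF = 0.565940, PV = 57.357989
Price P = sum_t PV_t = 70.714004
Macaulay numerator sum_t t * PV_t:
  t * PV_t at t = 0.5000: 0.648104
  t * PV_t at t = 1.0000: 1.244558
  t * PV_t at t = 1.5000: 1.792451
  t * PV_t at t = 2.0000: 2.294704
  t * PV_t at t = 2.5000: 2.754085
  t * PV_t at t = 3.0000: 3.173214
  t * PV_t at t = 3.5000: 3.554569
  t * PV_t at t = 4.0000: 3.900494
  t * PV_t at t = 4.5000: 4.213207
  t * PV_t at t = 5.0000: 4.494807
  t * PV_t at t = 5.5000: 4.747276
  t * PV_t at t = 6.0000: 4.972488
  t * PV_t at t = 6.5000: 5.172215
  t * PV_t at t = 7.0000: 401.505920
Macaulay duration D = (sum_t t * PV_t) / P = 444.468090 / 70.714004 = 6.285432

Answer: Macaulay duration = 6.2854 years


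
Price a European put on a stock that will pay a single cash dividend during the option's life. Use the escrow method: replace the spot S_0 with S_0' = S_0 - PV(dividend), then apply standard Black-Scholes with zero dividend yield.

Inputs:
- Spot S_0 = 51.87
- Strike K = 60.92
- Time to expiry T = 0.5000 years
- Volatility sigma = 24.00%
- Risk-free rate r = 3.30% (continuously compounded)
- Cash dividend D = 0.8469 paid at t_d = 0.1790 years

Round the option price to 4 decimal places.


PV(D) = D * exp(-r * t_d) = 0.8469 * 0.99411041 = 0.84191211
S_0' = S_0 - PV(D) = 51.8700 - 0.84191211 = 51.02808789
d1 = (ln(S_0'/K) + (r + sigma^2/2)*T) / (sigma*sqrt(T)) = -0.86199442
d2 = d1 - sigma*sqrt(T) = -1.03170005
exp(-rT) = 0.98363538
N(-d1) = 0.80565471; N(-d2) = 0.84889367
P = K * exp(-rT) * N(-d2) - S_0' * N(-d1) = 60.9200 * 0.98363538 * 0.84889367 - 51.02808789 * 0.80565471 = 9.7573

Answer: Price = 9.7573


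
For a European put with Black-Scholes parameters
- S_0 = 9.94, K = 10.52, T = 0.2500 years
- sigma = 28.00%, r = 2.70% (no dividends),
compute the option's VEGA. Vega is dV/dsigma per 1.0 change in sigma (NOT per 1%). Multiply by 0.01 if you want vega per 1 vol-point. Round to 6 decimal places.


d1 = -0.2868656189; d2 = -0.4268656189
phi(d1) = 0.3828605425; exp(-qT) = 1.0000000000; exp(-rT) = 0.9932727301
Vega = S * exp(-qT) * phi(d1) * sqrt(T) = 9.9400 * 1.0000000000 * 0.3828605425 * 0.5000000000 = 1.902817

Answer: Vega = 1.902817


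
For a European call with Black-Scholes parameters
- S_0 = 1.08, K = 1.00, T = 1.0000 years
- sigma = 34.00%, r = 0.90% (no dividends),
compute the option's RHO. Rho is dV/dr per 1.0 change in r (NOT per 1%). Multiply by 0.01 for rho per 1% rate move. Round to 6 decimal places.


Answer: Rho = 0.528230

Derivation:
d1 = 0.4228265916; d2 = 0.0828265916
phi(d1) = 0.3648278442; exp(-qT) = 1.0000000000; exp(-rT) = 0.9910403788
N(d2) = 0.5330052876
Rho = K*T*exp(-rT)*N(d2) = 1.0000 * 1.0000 * 0.9910403788 * 0.5330052876 = 0.528230


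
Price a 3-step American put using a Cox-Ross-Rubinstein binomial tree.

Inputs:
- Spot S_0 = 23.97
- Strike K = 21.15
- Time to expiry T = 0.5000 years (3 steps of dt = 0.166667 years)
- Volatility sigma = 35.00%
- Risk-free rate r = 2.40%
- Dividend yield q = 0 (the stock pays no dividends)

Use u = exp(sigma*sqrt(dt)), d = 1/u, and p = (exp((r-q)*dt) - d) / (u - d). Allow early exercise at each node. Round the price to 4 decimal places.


Answer: Price = V(0,0) = 0.9428

Derivation:
dt = T/N = 0.166667
u = exp(sigma*sqrt(dt)) = 1.153599; d = 1/u = 0.866852
p = (exp((r-q)*dt) - d) / (u - d) = 0.478316
Discount per step: exp(-r*dt) = 0.996008
Stock lattice S(k, i) with i counting down-moves:
  k=0: S(0,0) = 23.9700
  k=1: S(1,0) = 27.6518; S(1,1) = 20.7784
  k=2: S(2,0) = 31.8991; S(2,1) = 23.9700; S(2,2) = 18.0118
  k=3: S(3,0) = 36.7987; S(3,1) = 27.6518; S(3,2) = 20.7784; S(3,3) = 15.6136
Terminal payoffs V(N, i) = max(K - S_T, 0):
  V(3,0) = 0.000000; V(3,1) = 0.000000; V(3,2) = 0.371555; V(3,3) = 5.536400
Backward induction: V(k, i) = exp(-r*dt) * [p * V(k+1, i) + (1-p) * V(k+1, i+1)]; then take max(V_cont, immediate exercise) for American.
  V(2,0) = exp(-r*dt) * [p*0.000000 + (1-p)*0.000000] = 0.000000; exercise = 0.000000; V(2,0) = max -> 0.000000
  V(2,1) = exp(-r*dt) * [p*0.000000 + (1-p)*0.371555] = 0.193060; exercise = 0.000000; V(2,1) = max -> 0.193060
  V(2,2) = exp(-r*dt) * [p*0.371555 + (1-p)*5.536400] = 3.053730; exercise = 3.138161; V(2,2) = max -> 3.138161
  V(1,0) = exp(-r*dt) * [p*0.000000 + (1-p)*0.193060] = 0.100314; exercise = 0.000000; V(1,0) = max -> 0.100314
  V(1,1) = exp(-r*dt) * [p*0.193060 + (1-p)*3.138161] = 1.722567; exercise = 0.371555; V(1,1) = max -> 1.722567
  V(0,0) = exp(-r*dt) * [p*0.100314 + (1-p)*1.722567] = 0.942838; exercise = 0.000000; V(0,0) = max -> 0.942838


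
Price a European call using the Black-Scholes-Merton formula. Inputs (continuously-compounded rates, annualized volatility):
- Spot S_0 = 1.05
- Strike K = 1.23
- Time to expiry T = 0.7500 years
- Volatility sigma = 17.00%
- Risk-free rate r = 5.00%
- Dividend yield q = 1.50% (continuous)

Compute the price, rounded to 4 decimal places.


Answer: Price = 0.0165

Derivation:
d1 = (ln(S/K) + (r - q + 0.5*sigma^2) * T) / (sigma * sqrt(T)) = -0.82280228
d2 = d1 - sigma * sqrt(T) = -0.97002660
exp(-rT) = 0.96319442; exp(-qT) = 0.98881304
C = S_0 * exp(-qT) * N(d1) - K * exp(-rT) * N(d2)
N(d1) = 0.20531022; N(d2) = 0.16601662
C = 1.0500 * 0.98881304 * 0.20531022 - 1.2300 * 0.96319442 * 0.16601662 = 0.0165


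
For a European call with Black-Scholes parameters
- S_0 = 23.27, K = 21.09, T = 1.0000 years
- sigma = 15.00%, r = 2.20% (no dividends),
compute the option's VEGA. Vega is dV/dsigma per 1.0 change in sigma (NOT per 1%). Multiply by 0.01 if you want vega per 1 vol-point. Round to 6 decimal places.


Answer: Vega = 6.317200

Derivation:
d1 = 0.8774398855; d2 = 0.7274398855
phi(d1) = 0.2714739997; exp(-qT) = 1.0000000000; exp(-rT) = 0.9782402351
Vega = S * exp(-qT) * phi(d1) * sqrt(T) = 23.2700 * 1.0000000000 * 0.2714739997 * 1.0000000000 = 6.317200


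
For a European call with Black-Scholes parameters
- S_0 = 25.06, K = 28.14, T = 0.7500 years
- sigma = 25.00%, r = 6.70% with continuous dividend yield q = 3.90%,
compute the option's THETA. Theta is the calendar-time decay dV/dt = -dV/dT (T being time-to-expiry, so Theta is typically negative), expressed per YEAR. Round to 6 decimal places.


Answer: Theta = -1.499377

Derivation:
d1 = -0.3301593783; d2 = -0.5466657292
phi(d1) = 0.3777808019; exp(-qT) = 0.9711736407; exp(-rT) = 0.9509916469
Theta = -S*exp(-qT)*phi(d1)*sigma/(2*sqrt(T)) - r*K*exp(-rT)*N(d2) + q*S*exp(-qT)*N(d1)
N(d1) = 0.3706397694; N(d2) = 0.2923042015; sqrt(T) = 0.8660254038
Term 1 = -25.0600 * 0.9711736407 * 0.3777808019 * 0.2500 / (2 * 0.8660254038) = -1.3270803495
Term 2 = -0.0670 * 28.1400 * 0.9509916469 * 0.2923042015 = -0.5240957717
Term 3 = 0.0390 * 25.0600 * 0.9711736407 * 0.3706397694 = 0.3517989809
Theta = -1.3270803495 + (-0.5240957717) + (0.3517989809) = -1.499377


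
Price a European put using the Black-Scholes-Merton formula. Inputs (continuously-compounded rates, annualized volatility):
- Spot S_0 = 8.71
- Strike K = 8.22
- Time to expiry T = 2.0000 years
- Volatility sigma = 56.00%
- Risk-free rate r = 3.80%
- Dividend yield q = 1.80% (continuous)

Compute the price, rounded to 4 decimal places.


d1 = (ln(S/K) + (r - q + 0.5*sigma^2) * T) / (sigma * sqrt(T)) = 0.51959921
d2 = d1 - sigma * sqrt(T) = -0.27236038
exp(-rT) = 0.92681621; exp(-qT) = 0.96464029
P = K * exp(-rT) * N(-d2) - S_0 * exp(-qT) * N(-d1)
N(-d1) = 0.30167147; N(-d2) = 0.60732753
P = 8.2200 * 0.92681621 * 0.60732753 - 8.7100 * 0.96464029 * 0.30167147 = 2.0922

Answer: Price = 2.0922


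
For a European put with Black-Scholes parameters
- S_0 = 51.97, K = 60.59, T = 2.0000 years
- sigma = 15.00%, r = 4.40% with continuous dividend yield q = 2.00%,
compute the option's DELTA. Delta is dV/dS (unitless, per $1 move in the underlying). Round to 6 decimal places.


Answer: Delta = -0.626565

Derivation:
d1 = -0.3910924354; d2 = -0.6032244697
phi(d1) = 0.3695699747; exp(-qT) = 0.9607894392; exp(-rT) = 0.9157608767
N(-d1) = 0.6521355440
Delta = -exp(-qT) * N(-d1) = -0.9607894392 * 0.6521355440 = -0.626565


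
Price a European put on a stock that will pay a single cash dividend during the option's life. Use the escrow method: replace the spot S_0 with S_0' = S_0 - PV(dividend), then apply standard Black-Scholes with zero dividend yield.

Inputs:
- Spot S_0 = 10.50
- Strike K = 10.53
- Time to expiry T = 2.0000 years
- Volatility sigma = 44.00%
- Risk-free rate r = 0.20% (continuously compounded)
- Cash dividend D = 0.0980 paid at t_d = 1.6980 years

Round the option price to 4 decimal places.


Answer: Price = 2.5947

Derivation:
PV(D) = D * exp(-r * t_d) = 0.0980 * 0.99660976 = 0.09766776
S_0' = S_0 - PV(D) = 10.5000 - 0.09766776 = 10.40233224
d1 = (ln(S_0'/K) + (r + sigma^2/2)*T) / (sigma*sqrt(T)) = 0.29795183
d2 = d1 - sigma*sqrt(T) = -0.32430214
exp(-rT) = 0.99600799
N(-d1) = 0.38286996; N(-d2) = 0.62714535
P = K * exp(-rT) * N(-d2) - S_0' * N(-d1) = 10.5300 * 0.99600799 * 0.62714535 - 10.40233224 * 0.38286996 = 2.5947


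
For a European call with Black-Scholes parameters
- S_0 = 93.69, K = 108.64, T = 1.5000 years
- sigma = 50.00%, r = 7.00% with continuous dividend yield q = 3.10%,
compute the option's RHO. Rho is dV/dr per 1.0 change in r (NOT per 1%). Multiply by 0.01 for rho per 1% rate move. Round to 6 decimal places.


Answer: Rho = 47.753999

Derivation:
d1 = 0.1599546133; d2 = -0.4524178224
phi(d1) = 0.3938712214; exp(-qT) = 0.9545645606; exp(-rT) = 0.9003245226
N(d2) = 0.3254840050
Rho = K*T*exp(-rT)*N(d2) = 108.6400 * 1.5000 * 0.9003245226 * 0.3254840050 = 47.753999


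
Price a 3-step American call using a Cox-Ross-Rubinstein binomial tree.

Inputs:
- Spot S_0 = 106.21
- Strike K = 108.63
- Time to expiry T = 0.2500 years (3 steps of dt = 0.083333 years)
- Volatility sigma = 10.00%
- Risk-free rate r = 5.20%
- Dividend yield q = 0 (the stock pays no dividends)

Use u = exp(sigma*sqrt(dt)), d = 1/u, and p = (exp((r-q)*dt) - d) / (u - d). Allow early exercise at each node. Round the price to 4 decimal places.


dt = T/N = 0.083333
u = exp(sigma*sqrt(dt)) = 1.029288; d = 1/u = 0.971545
p = (exp((r-q)*dt) - d) / (u - d) = 0.567992
Discount per step: exp(-r*dt) = 0.995676
Stock lattice S(k, i) with i counting down-moves:
  k=0: S(0,0) = 106.2100
  k=1: S(1,0) = 109.3207; S(1,1) = 103.1878
  k=2: S(2,0) = 112.5225; S(2,1) = 106.2100; S(2,2) = 100.2516
  k=3: S(3,0) = 115.8181; S(3,1) = 109.3207; S(3,2) = 103.1878; S(3,3) = 97.3990
Terminal payoffs V(N, i) = max(S_T - K, 0):
  V(3,0) = 7.188094; V(3,1) = 0.690702; V(3,2) = 0.000000; V(3,3) = 0.000000
Backward induction: V(k, i) = exp(-r*dt) * [p * V(k+1, i) + (1-p) * V(k+1, i+1)]; then take max(V_cont, immediate exercise) for American.
  V(2,0) = exp(-r*dt) * [p*7.188094 + (1-p)*0.690702] = 4.362222; exercise = 3.892510; V(2,0) = max -> 4.362222
  V(2,1) = exp(-r*dt) * [p*0.690702 + (1-p)*0.000000] = 0.390616; exercise = 0.000000; V(2,1) = max -> 0.390616
  V(2,2) = exp(-r*dt) * [p*0.000000 + (1-p)*0.000000] = 0.000000; exercise = 0.000000; V(2,2) = max -> 0.000000
  V(1,0) = exp(-r*dt) * [p*4.362222 + (1-p)*0.390616] = 2.635012; exercise = 0.690702; V(1,0) = max -> 2.635012
  V(1,1) = exp(-r*dt) * [p*0.390616 + (1-p)*0.000000] = 0.220907; exercise = 0.000000; V(1,1) = max -> 0.220907
  V(0,0) = exp(-r*dt) * [p*2.635012 + (1-p)*0.220907] = 1.585214; exercise = 0.000000; V(0,0) = max -> 1.585214

Answer: Price = V(0,0) = 1.5852


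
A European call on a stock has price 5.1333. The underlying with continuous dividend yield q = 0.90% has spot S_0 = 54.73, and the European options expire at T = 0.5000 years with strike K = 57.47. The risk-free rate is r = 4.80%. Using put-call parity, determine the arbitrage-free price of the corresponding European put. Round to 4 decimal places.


Answer: Put price = 6.7562

Derivation:
Put-call parity: C - P = S_0 * exp(-qT) - K * exp(-rT).
S_0 * exp(-qT) = 54.7300 * 0.99551011 = 54.48426831
K * exp(-rT) = 57.4700 * 0.97628571 = 56.10713974
P = C - S*exp(-qT) + K*exp(-rT)
P = 5.1333 - 54.48426831 + 56.10713974 = 6.7562


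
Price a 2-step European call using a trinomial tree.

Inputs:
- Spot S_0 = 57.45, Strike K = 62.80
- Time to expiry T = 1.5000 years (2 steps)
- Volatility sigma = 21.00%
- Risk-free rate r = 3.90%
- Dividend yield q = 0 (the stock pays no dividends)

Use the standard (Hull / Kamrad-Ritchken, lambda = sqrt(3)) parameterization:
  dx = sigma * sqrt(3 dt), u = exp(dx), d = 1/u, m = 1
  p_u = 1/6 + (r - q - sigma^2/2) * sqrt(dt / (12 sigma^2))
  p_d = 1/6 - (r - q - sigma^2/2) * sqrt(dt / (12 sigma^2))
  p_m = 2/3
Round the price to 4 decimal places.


Answer: Price = V(0,0) = 5.2251

Derivation:
dt = T/N = 0.750000; dx = sigma*sqrt(3*dt) = 0.315000
u = exp(dx) = 1.370259; d = 1/u = 0.729789
p_u = 0.186845, p_m = 0.666667, p_d = 0.146488
Discount per step: exp(-r*dt) = 0.971174
Stock lattice S(k, j) with j the centered position index:
  k=0: S(0,+0) = 57.4500
  k=1: S(1,-1) = 41.9264; S(1,+0) = 57.4500; S(1,+1) = 78.7214
  k=2: S(2,-2) = 30.5974; S(2,-1) = 41.9264; S(2,+0) = 57.4500; S(2,+1) = 78.7214; S(2,+2) = 107.8687
Terminal payoffs V(N, j) = max(S_T - K, 0):
  V(2,-2) = 0.000000; V(2,-1) = 0.000000; V(2,+0) = 0.000000; V(2,+1) = 15.921397; V(2,+2) = 45.068728
Backward induction: V(k, j) = exp(-r*dt) * [p_u * V(k+1, j+1) + p_m * V(k+1, j) + p_d * V(k+1, j-1)]
  V(1,-1) = exp(-r*dt) * [p_u*0.000000 + p_m*0.000000 + p_d*0.000000] = 0.000000
  V(1,+0) = exp(-r*dt) * [p_u*15.921397 + p_m*0.000000 + p_d*0.000000] = 2.889084
  V(1,+1) = exp(-r*dt) * [p_u*45.068728 + p_m*15.921397 + p_d*0.000000] = 18.486428
  V(0,+0) = exp(-r*dt) * [p_u*18.486428 + p_m*2.889084 + p_d*0.000000] = 5.225066


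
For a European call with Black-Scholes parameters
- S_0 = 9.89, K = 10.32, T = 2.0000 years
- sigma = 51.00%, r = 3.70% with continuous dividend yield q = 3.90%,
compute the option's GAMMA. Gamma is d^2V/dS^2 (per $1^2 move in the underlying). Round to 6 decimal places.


Answer: Gamma = 0.049513

Derivation:
d1 = 0.2960703033; d2 = -0.4251786135
phi(d1) = 0.3818347539; exp(-qT) = 0.9249644265; exp(-rT) = 0.9286716938
Gamma = exp(-qT) * phi(d1) / (S * sigma * sqrt(T)) = 0.9249644265 * 0.3818347539 / (9.8900 * 0.5100 * 1.4142135624) = 0.049513


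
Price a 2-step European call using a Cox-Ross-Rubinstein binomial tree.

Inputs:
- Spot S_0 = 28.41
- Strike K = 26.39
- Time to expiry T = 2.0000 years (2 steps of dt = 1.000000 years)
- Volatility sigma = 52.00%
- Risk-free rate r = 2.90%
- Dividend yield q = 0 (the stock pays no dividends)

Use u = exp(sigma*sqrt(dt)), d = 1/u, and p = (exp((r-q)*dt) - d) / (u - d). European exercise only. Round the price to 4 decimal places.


Answer: Price = V(0,0) = 9.0625

Derivation:
dt = T/N = 1.000000
u = exp(sigma*sqrt(dt)) = 1.682028; d = 1/u = 0.594521
p = (exp((r-q)*dt) - d) / (u - d) = 0.399909
Discount per step: exp(-r*dt) = 0.971416
Stock lattice S(k, i) with i counting down-moves:
  k=0: S(0,0) = 28.4100
  k=1: S(1,0) = 47.7864; S(1,1) = 16.8903
  k=2: S(2,0) = 80.3781; S(2,1) = 28.4100; S(2,2) = 10.0416
Terminal payoffs V(N, i) = max(S_T - K, 0):
  V(2,0) = 53.988055; V(2,1) = 2.020000; V(2,2) = 0.000000
Backward induction: V(k, i) = exp(-r*dt) * [p * V(k+1, i) + (1-p) * V(k+1, i+1)].
  V(1,0) = exp(-r*dt) * [p*53.988055 + (1-p)*2.020000] = 22.150725
  V(1,1) = exp(-r*dt) * [p*2.020000 + (1-p)*0.000000] = 0.784726
  V(0,0) = exp(-r*dt) * [p*22.150725 + (1-p)*0.784726] = 9.062524


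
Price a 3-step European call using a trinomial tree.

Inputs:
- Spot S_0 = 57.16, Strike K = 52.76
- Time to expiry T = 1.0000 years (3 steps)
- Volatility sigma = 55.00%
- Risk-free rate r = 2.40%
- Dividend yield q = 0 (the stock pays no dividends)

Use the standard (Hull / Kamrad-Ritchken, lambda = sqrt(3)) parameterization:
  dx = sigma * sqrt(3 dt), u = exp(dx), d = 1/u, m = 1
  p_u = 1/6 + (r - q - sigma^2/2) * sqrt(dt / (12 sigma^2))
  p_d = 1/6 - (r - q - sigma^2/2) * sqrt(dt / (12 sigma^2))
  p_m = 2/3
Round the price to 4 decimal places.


dt = T/N = 0.333333; dx = sigma*sqrt(3*dt) = 0.550000
u = exp(dx) = 1.733253; d = 1/u = 0.576950
p_u = 0.128106, p_m = 0.666667, p_d = 0.205227
Discount per step: exp(-r*dt) = 0.992032
Stock lattice S(k, j) with j the centered position index:
  k=0: S(0,+0) = 57.1600
  k=1: S(1,-1) = 32.9785; S(1,+0) = 57.1600; S(1,+1) = 99.0727
  k=2: S(2,-2) = 19.0269; S(2,-1) = 32.9785; S(2,+0) = 57.1600; S(2,+1) = 99.0727; S(2,+2) = 171.7181
  k=3: S(3,-3) = 10.9776; S(3,-2) = 19.0269; S(3,-1) = 32.9785; S(3,+0) = 57.1600; S(3,+1) = 99.0727; S(3,+2) = 171.7181; S(3,+3) = 297.6310
Terminal payoffs V(N, j) = max(S_T - K, 0):
  V(3,-3) = 0.000000; V(3,-2) = 0.000000; V(3,-1) = 0.000000; V(3,+0) = 4.400000; V(3,+1) = 46.312743; V(3,+2) = 118.958130; V(3,+3) = 244.870967
Backward induction: V(k, j) = exp(-r*dt) * [p_u * V(k+1, j+1) + p_m * V(k+1, j) + p_d * V(k+1, j-1)]
  V(2,-2) = exp(-r*dt) * [p_u*0.000000 + p_m*0.000000 + p_d*0.000000] = 0.000000
  V(2,-1) = exp(-r*dt) * [p_u*4.400000 + p_m*0.000000 + p_d*0.000000] = 0.559175
  V(2,+0) = exp(-r*dt) * [p_u*46.312743 + p_m*4.400000 + p_d*0.000000] = 8.795629
  V(2,+1) = exp(-r*dt) * [p_u*118.958130 + p_m*46.312743 + p_d*4.400000] = 46.642780
  V(2,+2) = exp(-r*dt) * [p_u*244.870967 + p_m*118.958130 + p_d*46.312743] = 119.221912
  V(1,-1) = exp(-r*dt) * [p_u*8.795629 + p_m*0.559175 + p_d*0.000000] = 1.487608
  V(1,+0) = exp(-r*dt) * [p_u*46.642780 + p_m*8.795629 + p_d*0.559175] = 11.858485
  V(1,+1) = exp(-r*dt) * [p_u*119.221912 + p_m*46.642780 + p_d*8.795629] = 47.789490
  V(0,+0) = exp(-r*dt) * [p_u*47.789490 + p_m*11.858485 + p_d*1.487608] = 14.218871

Answer: Price = V(0,0) = 14.2189


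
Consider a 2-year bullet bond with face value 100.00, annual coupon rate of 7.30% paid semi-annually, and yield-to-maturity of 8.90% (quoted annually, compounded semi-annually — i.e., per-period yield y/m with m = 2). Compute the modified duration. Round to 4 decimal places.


Answer: Modified duration = 1.8144

Derivation:
Coupon per period c = face * coupon_rate / m = 3.650000
Periods per year m = 2; per-period yield y/m = 0.044500
Number of cashflows N = 4
Cashflows (t years, CF_t, discount factor 1/(1+y/m)^(m*t), PV):
  t = 0.5000: CF_t = 3.650000, DF = 0.957396, PV = 3.494495
  t = 1.0000: CF_t = 3.650000, DF = 0.916607, PV = 3.345615
  t = 1.5000: CF_t = 3.650000, DF = 0.877556, PV = 3.203078
  t = 2.0000: CF_t = 103.650000, DF = 0.840168, PV = 87.083431
Price P = sum_t PV_t = 97.126619
First compute Macaulay numerator sum_t t * PV_t:
  t * PV_t at t = 0.5000: 1.747247
  t * PV_t at t = 1.0000: 3.345615
  t * PV_t at t = 1.5000: 4.804617
  t * PV_t at t = 2.0000: 174.166861
Macaulay duration D = 184.064341 / 97.126619 = 1.895097
Modified duration = D / (1 + y/m) = 1.895097 / (1 + 0.044500) = 1.814358


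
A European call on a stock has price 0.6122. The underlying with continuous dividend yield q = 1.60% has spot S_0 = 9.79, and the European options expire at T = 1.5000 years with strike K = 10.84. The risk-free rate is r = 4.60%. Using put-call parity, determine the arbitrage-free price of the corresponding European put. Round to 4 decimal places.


Put-call parity: C - P = S_0 * exp(-qT) - K * exp(-rT).
S_0 * exp(-qT) = 9.7900 * 0.97628571 = 9.55783710
K * exp(-rT) = 10.8400 * 0.93332668 = 10.11726121
P = C - S*exp(-qT) + K*exp(-rT)
P = 0.6122 - 9.55783710 + 10.11726121 = 1.1716

Answer: Put price = 1.1716


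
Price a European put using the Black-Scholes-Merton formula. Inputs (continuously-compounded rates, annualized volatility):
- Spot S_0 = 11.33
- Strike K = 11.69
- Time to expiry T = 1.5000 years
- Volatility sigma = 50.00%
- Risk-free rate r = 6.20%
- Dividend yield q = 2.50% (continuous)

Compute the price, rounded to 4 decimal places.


Answer: Price = 2.4650

Derivation:
d1 = (ln(S/K) + (r - q + 0.5*sigma^2) * T) / (sigma * sqrt(T)) = 0.34573780
d2 = d1 - sigma * sqrt(T) = -0.26663463
exp(-rT) = 0.91119350; exp(-qT) = 0.96319442
P = K * exp(-rT) * N(-d2) - S_0 * exp(-qT) * N(-d1)
N(-d1) = 0.36476989; N(-d2) = 0.60512476
P = 11.6900 * 0.91119350 * 0.60512476 - 11.3300 * 0.96319442 * 0.36476989 = 2.4650


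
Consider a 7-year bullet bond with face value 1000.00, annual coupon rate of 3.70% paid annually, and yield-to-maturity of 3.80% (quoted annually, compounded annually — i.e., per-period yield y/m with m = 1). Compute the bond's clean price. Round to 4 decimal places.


Coupon per period c = face * coupon_rate / m = 37.000000
Periods per year m = 1; per-period yield y/m = 0.038000
Number of cashflows N = 7
Cashflows (t years, CF_t, discount factor 1/(1+y/m)^(m*t), PV):
  t = 1.0000: CF_t = 37.000000, DF = 0.963391, PV = 35.645472
  t = 2.0000: CF_t = 37.000000, DF = 0.928122, PV = 34.340532
  t = 3.0000: CF_t = 37.000000, DF = 0.894145, PV = 33.083364
  t = 4.0000: CF_t = 37.000000, DF = 0.861411, PV = 31.872220
  t = 5.0000: CF_t = 37.000000, DF = 0.829876, PV = 30.705414
  t = 6.0000: CF_t = 37.000000, DF = 0.799495, PV = 29.581324
  t = 7.0000: CF_t = 1037.000000, DF = 0.770227, PV = 798.725007
Price P = sum_t PV_t = 993.953332

Answer: Price = 993.9533


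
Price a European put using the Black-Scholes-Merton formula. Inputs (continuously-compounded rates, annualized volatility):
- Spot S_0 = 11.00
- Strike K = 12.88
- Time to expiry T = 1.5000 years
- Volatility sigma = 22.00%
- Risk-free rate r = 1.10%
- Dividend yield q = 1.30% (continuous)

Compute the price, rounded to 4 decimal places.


d1 = (ln(S/K) + (r - q + 0.5*sigma^2) * T) / (sigma * sqrt(T)) = -0.46199027
d2 = d1 - sigma * sqrt(T) = -0.73143414
exp(-rT) = 0.98363538; exp(-qT) = 0.98068890
P = K * exp(-rT) * N(-d2) - S_0 * exp(-qT) * N(-d1)
N(-d1) = 0.67795585; N(-d2) = 0.76774299
P = 12.8800 * 0.98363538 * 0.76774299 - 11.0000 * 0.98068890 * 0.67795585 = 2.4132

Answer: Price = 2.4132


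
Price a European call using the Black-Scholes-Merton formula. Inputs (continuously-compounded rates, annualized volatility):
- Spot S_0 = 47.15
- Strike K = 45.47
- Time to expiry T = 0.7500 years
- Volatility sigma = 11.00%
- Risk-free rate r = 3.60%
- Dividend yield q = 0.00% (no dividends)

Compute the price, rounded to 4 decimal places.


Answer: Price = 3.5511

Derivation:
d1 = (ln(S/K) + (r - q + 0.5*sigma^2) * T) / (sigma * sqrt(T)) = 0.71191215
d2 = d1 - sigma * sqrt(T) = 0.61664936
exp(-rT) = 0.97336124; exp(-qT) = 1.00000000
C = S_0 * exp(-qT) * N(d1) - K * exp(-rT) * N(d2)
N(d1) = 0.76174041; N(d2) = 0.73126699
C = 47.1500 * 1.00000000 * 0.76174041 - 45.4700 * 0.97336124 * 0.73126699 = 3.5511


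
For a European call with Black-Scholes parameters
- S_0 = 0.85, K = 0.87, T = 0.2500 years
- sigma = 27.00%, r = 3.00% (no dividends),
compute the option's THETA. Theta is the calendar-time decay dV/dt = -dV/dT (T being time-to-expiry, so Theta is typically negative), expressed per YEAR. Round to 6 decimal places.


Answer: Theta = -0.102506

Derivation:
d1 = -0.0492174975; d2 = -0.1842174975
phi(d1) = 0.3984593816; exp(-qT) = 1.0000000000; exp(-rT) = 0.9925280548
Theta = -S*exp(-qT)*phi(d1)*sigma/(2*sqrt(T)) - r*K*exp(-rT)*N(d2) + q*S*exp(-qT)*N(d1)
N(d1) = 0.4803729836; N(d2) = 0.4269214167; sqrt(T) = 0.5000000000
Term 1 = -0.8500 * 1.0000000000 * 0.3984593816 * 0.2700 / (2 * 0.5000000000) = -0.0914464281
Term 2 = -0.0300 * 0.8700 * 0.9925280548 * 0.4269214167 = -0.0110593917
Term 3 = 0 (no dividend yield, q = 0)
Theta = -0.0914464281 + (-0.0110593917) + (0.0000000000) = -0.102506


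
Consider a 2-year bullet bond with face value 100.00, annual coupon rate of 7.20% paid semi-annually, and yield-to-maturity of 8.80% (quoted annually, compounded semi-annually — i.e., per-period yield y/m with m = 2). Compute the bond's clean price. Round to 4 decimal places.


Coupon per period c = face * coupon_rate / m = 3.600000
Periods per year m = 2; per-period yield y/m = 0.044000
Number of cashflows N = 4
Cashflows (t years, CF_t, discount factor 1/(1+y/m)^(m*t), PV):
  t = 0.5000: CF_t = 3.600000, DF = 0.957854, PV = 3.448276
  t = 1.0000: CF_t = 3.600000, DF = 0.917485, PV = 3.302946
  t = 1.5000: CF_t = 3.600000, DF = 0.878817, PV = 3.163742
  t = 2.0000: CF_t = 103.600000, DF = 0.841779, PV = 87.208288
Price P = sum_t PV_t = 97.123252

Answer: Price = 97.1233


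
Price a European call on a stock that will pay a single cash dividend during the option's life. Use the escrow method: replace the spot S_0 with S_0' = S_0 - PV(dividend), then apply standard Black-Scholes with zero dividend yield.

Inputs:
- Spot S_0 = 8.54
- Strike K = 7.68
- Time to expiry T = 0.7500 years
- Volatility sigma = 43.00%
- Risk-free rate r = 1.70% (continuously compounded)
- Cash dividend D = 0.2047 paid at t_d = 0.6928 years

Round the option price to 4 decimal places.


Answer: Price = 1.5908

Derivation:
PV(D) = D * exp(-r * t_d) = 0.2047 * 0.98829148 = 0.20230327
S_0' = S_0 - PV(D) = 8.5400 - 0.20230327 = 8.33769673
d1 = (ln(S_0'/K) + (r + sigma^2/2)*T) / (sigma*sqrt(T)) = 0.44108207
d2 = d1 - sigma*sqrt(T) = 0.06869115
exp(-rT) = 0.98733094
N(d1) = 0.67042321; N(d2) = 0.52738227
C = S_0' * N(d1) - K * exp(-rT) * N(d2) = 8.33769673 * 0.67042321 - 7.6800 * 0.98733094 * 0.52738227 = 1.5908


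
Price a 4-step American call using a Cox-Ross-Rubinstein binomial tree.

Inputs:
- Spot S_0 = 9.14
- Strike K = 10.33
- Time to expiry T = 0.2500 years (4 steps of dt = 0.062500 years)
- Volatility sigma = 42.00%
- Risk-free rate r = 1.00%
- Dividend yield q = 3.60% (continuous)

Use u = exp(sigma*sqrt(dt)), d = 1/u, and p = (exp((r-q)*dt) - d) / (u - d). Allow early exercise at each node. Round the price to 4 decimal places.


Answer: Price = V(0,0) = 0.3747

Derivation:
dt = T/N = 0.062500
u = exp(sigma*sqrt(dt)) = 1.110711; d = 1/u = 0.900325
p = (exp((r-q)*dt) - d) / (u - d) = 0.466056
Discount per step: exp(-r*dt) = 0.999375
Stock lattice S(k, i) with i counting down-moves:
  k=0: S(0,0) = 9.1400
  k=1: S(1,0) = 10.1519; S(1,1) = 8.2290
  k=2: S(2,0) = 11.2758; S(2,1) = 9.1400; S(2,2) = 7.4087
  k=3: S(3,0) = 12.5242; S(3,1) = 10.1519; S(3,2) = 8.2290; S(3,3) = 6.6703
  k=4: S(4,0) = 13.9107; S(4,1) = 11.2758; S(4,2) = 9.1400; S(4,3) = 7.4087; S(4,4) = 6.0054
Terminal payoffs V(N, i) = max(S_T - K, 0):
  V(4,0) = 3.580729; V(4,1) = 0.945817; V(4,2) = 0.000000; V(4,3) = 0.000000; V(4,4) = 0.000000
Backward induction: V(k, i) = exp(-r*dt) * [p * V(k+1, i) + (1-p) * V(k+1, i+1)]; then take max(V_cont, immediate exercise) for American.
  V(3,0) = exp(-r*dt) * [p*3.580729 + (1-p)*0.945817] = 2.172477; exercise = 2.194170; V(3,0) = max -> 2.194170
  V(3,1) = exp(-r*dt) * [p*0.945817 + (1-p)*0.000000] = 0.440529; exercise = 0.000000; V(3,1) = max -> 0.440529
  V(3,2) = exp(-r*dt) * [p*0.000000 + (1-p)*0.000000] = 0.000000; exercise = 0.000000; V(3,2) = max -> 0.000000
  V(3,3) = exp(-r*dt) * [p*0.000000 + (1-p)*0.000000] = 0.000000; exercise = 0.000000; V(3,3) = max -> 0.000000
  V(2,0) = exp(-r*dt) * [p*2.194170 + (1-p)*0.440529] = 1.257039; exercise = 0.945817; V(2,0) = max -> 1.257039
  V(2,1) = exp(-r*dt) * [p*0.440529 + (1-p)*0.000000] = 0.205183; exercise = 0.000000; V(2,1) = max -> 0.205183
  V(2,2) = exp(-r*dt) * [p*0.000000 + (1-p)*0.000000] = 0.000000; exercise = 0.000000; V(2,2) = max -> 0.000000
  V(1,0) = exp(-r*dt) * [p*1.257039 + (1-p)*0.205183] = 0.694973; exercise = 0.000000; V(1,0) = max -> 0.694973
  V(1,1) = exp(-r*dt) * [p*0.205183 + (1-p)*0.000000] = 0.095567; exercise = 0.000000; V(1,1) = max -> 0.095567
  V(0,0) = exp(-r*dt) * [p*0.694973 + (1-p)*0.095567] = 0.374690; exercise = 0.000000; V(0,0) = max -> 0.374690


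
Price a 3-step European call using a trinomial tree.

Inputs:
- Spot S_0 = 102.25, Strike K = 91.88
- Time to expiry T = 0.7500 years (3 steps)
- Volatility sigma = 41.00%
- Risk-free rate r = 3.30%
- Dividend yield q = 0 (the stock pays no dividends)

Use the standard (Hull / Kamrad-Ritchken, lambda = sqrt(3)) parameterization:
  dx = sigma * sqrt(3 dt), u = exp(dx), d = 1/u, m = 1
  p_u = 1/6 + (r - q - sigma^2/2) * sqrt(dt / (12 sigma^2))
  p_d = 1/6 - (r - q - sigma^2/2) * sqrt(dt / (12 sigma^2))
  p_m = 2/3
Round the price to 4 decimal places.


Answer: Price = V(0,0) = 20.8556

Derivation:
dt = T/N = 0.250000; dx = sigma*sqrt(3*dt) = 0.355070
u = exp(dx) = 1.426281; d = 1/u = 0.701124
p_u = 0.148695, p_m = 0.666667, p_d = 0.184638
Discount per step: exp(-r*dt) = 0.991784
Stock lattice S(k, j) with j the centered position index:
  k=0: S(0,+0) = 102.2500
  k=1: S(1,-1) = 71.6899; S(1,+0) = 102.2500; S(1,+1) = 145.8372
  k=2: S(2,-2) = 50.2635; S(2,-1) = 71.6899; S(2,+0) = 102.2500; S(2,+1) = 145.8372; S(2,+2) = 208.0049
  k=3: S(3,-3) = 35.2410; S(3,-2) = 50.2635; S(3,-1) = 71.6899; S(3,+0) = 102.2500; S(3,+1) = 145.8372; S(3,+2) = 208.0049; S(3,+3) = 296.6735
Terminal payoffs V(N, j) = max(S_T - K, 0):
  V(3,-3) = 0.000000; V(3,-2) = 0.000000; V(3,-1) = 0.000000; V(3,+0) = 10.370000; V(3,+1) = 53.957241; V(3,+2) = 116.124898; V(3,+3) = 204.793451
Backward induction: V(k, j) = exp(-r*dt) * [p_u * V(k+1, j+1) + p_m * V(k+1, j) + p_d * V(k+1, j-1)]
  V(2,-2) = exp(-r*dt) * [p_u*0.000000 + p_m*0.000000 + p_d*0.000000] = 0.000000
  V(2,-1) = exp(-r*dt) * [p_u*10.370000 + p_m*0.000000 + p_d*0.000000] = 1.529297
  V(2,+0) = exp(-r*dt) * [p_u*53.957241 + p_m*10.370000 + p_d*0.000000] = 14.813780
  V(2,+1) = exp(-r*dt) * [p_u*116.124898 + p_m*53.957241 + p_d*10.370000] = 54.700229
  V(2,+2) = exp(-r*dt) * [p_u*204.793451 + p_m*116.124898 + p_d*53.957241] = 116.862811
  V(1,-1) = exp(-r*dt) * [p_u*14.813780 + p_m*1.529297 + p_d*0.000000] = 3.195790
  V(1,+0) = exp(-r*dt) * [p_u*54.700229 + p_m*14.813780 + p_d*1.529297] = 18.141577
  V(1,+1) = exp(-r*dt) * [p_u*116.862811 + p_m*54.700229 + p_d*14.813780] = 56.114058
  V(0,+0) = exp(-r*dt) * [p_u*56.114058 + p_m*18.141577 + p_d*3.195790] = 20.855553
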